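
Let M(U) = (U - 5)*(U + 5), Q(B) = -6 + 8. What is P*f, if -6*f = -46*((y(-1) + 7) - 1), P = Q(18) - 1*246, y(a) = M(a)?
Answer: 33672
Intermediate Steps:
Q(B) = 2
M(U) = (-5 + U)*(5 + U)
y(a) = -25 + a**2
P = -244 (P = 2 - 1*246 = 2 - 246 = -244)
f = -138 (f = -(-23)*(((-25 + (-1)**2) + 7) - 1)/3 = -(-23)*(((-25 + 1) + 7) - 1)/3 = -(-23)*((-24 + 7) - 1)/3 = -(-23)*(-17 - 1)/3 = -(-23)*(-18)/3 = -1/6*828 = -138)
P*f = -244*(-138) = 33672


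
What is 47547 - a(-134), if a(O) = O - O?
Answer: 47547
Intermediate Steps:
a(O) = 0
47547 - a(-134) = 47547 - 1*0 = 47547 + 0 = 47547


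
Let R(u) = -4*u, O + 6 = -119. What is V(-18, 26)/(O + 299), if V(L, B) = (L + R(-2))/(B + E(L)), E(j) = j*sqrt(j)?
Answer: -65/283098 - 45*I*sqrt(2)/94366 ≈ -0.0002296 - 0.00067439*I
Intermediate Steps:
O = -125 (O = -6 - 119 = -125)
E(j) = j**(3/2)
V(L, B) = (8 + L)/(B + L**(3/2)) (V(L, B) = (L - 4*(-2))/(B + L**(3/2)) = (L + 8)/(B + L**(3/2)) = (8 + L)/(B + L**(3/2)))
V(-18, 26)/(O + 299) = ((8 - 18)/(26 + (-18)**(3/2)))/(-125 + 299) = (-10/(26 - 54*I*sqrt(2)))/174 = -10/(26 - 54*I*sqrt(2))*(1/174) = -5/(87*(26 - 54*I*sqrt(2)))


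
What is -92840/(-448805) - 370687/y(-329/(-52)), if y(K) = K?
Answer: -247171736156/4218767 ≈ -58589.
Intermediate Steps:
-92840/(-448805) - 370687/y(-329/(-52)) = -92840/(-448805) - 370687/((-329/(-52))) = -92840*(-1/448805) - 370687/((-329*(-1/52))) = 18568/89761 - 370687/329/52 = 18568/89761 - 370687*52/329 = 18568/89761 - 19275724/329 = -247171736156/4218767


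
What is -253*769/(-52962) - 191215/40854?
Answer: -181558096/180309129 ≈ -1.0069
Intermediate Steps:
-253*769/(-52962) - 191215/40854 = -194557*(-1/52962) - 191215*1/40854 = 194557/52962 - 191215/40854 = -181558096/180309129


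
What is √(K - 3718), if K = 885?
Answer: I*√2833 ≈ 53.226*I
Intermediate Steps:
√(K - 3718) = √(885 - 3718) = √(-2833) = I*√2833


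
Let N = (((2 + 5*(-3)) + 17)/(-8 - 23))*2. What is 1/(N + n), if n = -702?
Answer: -31/21770 ≈ -0.0014240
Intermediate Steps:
N = -8/31 (N = (((2 - 15) + 17)/(-31))*2 = ((-13 + 17)*(-1/31))*2 = (4*(-1/31))*2 = -4/31*2 = -8/31 ≈ -0.25806)
1/(N + n) = 1/(-8/31 - 702) = 1/(-21770/31) = -31/21770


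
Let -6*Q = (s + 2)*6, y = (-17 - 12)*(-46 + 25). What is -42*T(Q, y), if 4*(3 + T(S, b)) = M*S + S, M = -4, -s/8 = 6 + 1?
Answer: 1827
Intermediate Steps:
s = -56 (s = -8*(6 + 1) = -8*7 = -56)
y = 609 (y = -29*(-21) = 609)
Q = 54 (Q = -(-56 + 2)*6/6 = -(-9)*6 = -1/6*(-324) = 54)
T(S, b) = -3 - 3*S/4 (T(S, b) = -3 + (-4*S + S)/4 = -3 + (-3*S)/4 = -3 - 3*S/4)
-42*T(Q, y) = -42*(-3 - 3/4*54) = -42*(-3 - 81/2) = -42*(-87/2) = 1827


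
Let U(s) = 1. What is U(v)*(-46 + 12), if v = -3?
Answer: -34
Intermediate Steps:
U(v)*(-46 + 12) = 1*(-46 + 12) = 1*(-34) = -34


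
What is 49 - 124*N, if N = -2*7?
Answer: 1785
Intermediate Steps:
N = -14
49 - 124*N = 49 - 124*(-14) = 49 + 1736 = 1785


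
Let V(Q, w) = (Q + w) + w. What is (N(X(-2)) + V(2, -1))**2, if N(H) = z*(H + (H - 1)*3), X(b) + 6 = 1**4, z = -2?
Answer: 2116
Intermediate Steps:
V(Q, w) = Q + 2*w
X(b) = -5 (X(b) = -6 + 1**4 = -6 + 1 = -5)
N(H) = 6 - 8*H (N(H) = -2*(H + (H - 1)*3) = -2*(H + (-1 + H)*3) = -2*(H + (-3 + 3*H)) = -2*(-3 + 4*H) = 6 - 8*H)
(N(X(-2)) + V(2, -1))**2 = ((6 - 8*(-5)) + (2 + 2*(-1)))**2 = ((6 + 40) + (2 - 2))**2 = (46 + 0)**2 = 46**2 = 2116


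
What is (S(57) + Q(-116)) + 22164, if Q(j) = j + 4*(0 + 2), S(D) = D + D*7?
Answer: 22512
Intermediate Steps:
S(D) = 8*D (S(D) = D + 7*D = 8*D)
Q(j) = 8 + j (Q(j) = j + 4*2 = j + 8 = 8 + j)
(S(57) + Q(-116)) + 22164 = (8*57 + (8 - 116)) + 22164 = (456 - 108) + 22164 = 348 + 22164 = 22512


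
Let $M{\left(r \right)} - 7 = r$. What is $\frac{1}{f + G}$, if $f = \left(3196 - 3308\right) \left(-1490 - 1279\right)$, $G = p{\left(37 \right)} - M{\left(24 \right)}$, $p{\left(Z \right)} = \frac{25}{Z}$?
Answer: $\frac{37}{11473614} \approx 3.2248 \cdot 10^{-6}$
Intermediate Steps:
$M{\left(r \right)} = 7 + r$
$G = - \frac{1122}{37}$ ($G = \frac{25}{37} - \left(7 + 24\right) = 25 \cdot \frac{1}{37} - 31 = \frac{25}{37} - 31 = - \frac{1122}{37} \approx -30.324$)
$f = 310128$ ($f = \left(-112\right) \left(-2769\right) = 310128$)
$\frac{1}{f + G} = \frac{1}{310128 - \frac{1122}{37}} = \frac{1}{\frac{11473614}{37}} = \frac{37}{11473614}$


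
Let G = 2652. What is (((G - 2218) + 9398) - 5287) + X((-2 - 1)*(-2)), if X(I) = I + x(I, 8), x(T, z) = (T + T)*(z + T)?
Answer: 4719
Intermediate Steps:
x(T, z) = 2*T*(T + z) (x(T, z) = (2*T)*(T + z) = 2*T*(T + z))
X(I) = I + 2*I*(8 + I) (X(I) = I + 2*I*(I + 8) = I + 2*I*(8 + I))
(((G - 2218) + 9398) - 5287) + X((-2 - 1)*(-2)) = (((2652 - 2218) + 9398) - 5287) + ((-2 - 1)*(-2))*(17 + 2*((-2 - 1)*(-2))) = ((434 + 9398) - 5287) + (-3*(-2))*(17 + 2*(-3*(-2))) = (9832 - 5287) + 6*(17 + 2*6) = 4545 + 6*(17 + 12) = 4545 + 6*29 = 4545 + 174 = 4719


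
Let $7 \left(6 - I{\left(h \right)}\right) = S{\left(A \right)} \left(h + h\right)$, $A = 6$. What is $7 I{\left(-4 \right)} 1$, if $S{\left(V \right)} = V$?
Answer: $90$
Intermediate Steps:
$I{\left(h \right)} = 6 - \frac{12 h}{7}$ ($I{\left(h \right)} = 6 - \frac{6 \left(h + h\right)}{7} = 6 - \frac{6 \cdot 2 h}{7} = 6 - \frac{12 h}{7}$)
$7 I{\left(-4 \right)} 1 = 7 \left(6 - - \frac{48}{7}\right) 1 = 7 \left(6 + \frac{48}{7}\right) 1 = 7 \cdot \frac{90}{7} \cdot 1 = 90 \cdot 1 = 90$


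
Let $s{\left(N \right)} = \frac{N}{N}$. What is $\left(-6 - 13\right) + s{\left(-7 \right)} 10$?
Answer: $-9$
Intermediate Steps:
$s{\left(N \right)} = 1$
$\left(-6 - 13\right) + s{\left(-7 \right)} 10 = \left(-6 - 13\right) + 1 \cdot 10 = -19 + 10 = -9$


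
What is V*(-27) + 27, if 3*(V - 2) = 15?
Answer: -162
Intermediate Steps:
V = 7 (V = 2 + (1/3)*15 = 2 + 5 = 7)
V*(-27) + 27 = 7*(-27) + 27 = -189 + 27 = -162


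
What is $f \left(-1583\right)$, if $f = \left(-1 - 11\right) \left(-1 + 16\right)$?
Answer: $284940$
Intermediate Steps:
$f = -180$ ($f = \left(-12\right) 15 = -180$)
$f \left(-1583\right) = \left(-180\right) \left(-1583\right) = 284940$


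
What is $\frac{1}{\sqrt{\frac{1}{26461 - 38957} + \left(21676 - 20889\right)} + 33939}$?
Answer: $\frac{141367248}{4797859751755} - \frac{4 \sqrt{7680628131}}{14393579255265} \approx 2.944 \cdot 10^{-5}$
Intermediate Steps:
$\frac{1}{\sqrt{\frac{1}{26461 - 38957} + \left(21676 - 20889\right)} + 33939} = \frac{1}{\sqrt{\frac{1}{-12496} + \left(21676 - 20889\right)} + 33939} = \frac{1}{\sqrt{- \frac{1}{12496} + 787} + 33939} = \frac{1}{\sqrt{\frac{9834351}{12496}} + 33939} = \frac{1}{\frac{\sqrt{7680628131}}{3124} + 33939} = \frac{1}{33939 + \frac{\sqrt{7680628131}}{3124}}$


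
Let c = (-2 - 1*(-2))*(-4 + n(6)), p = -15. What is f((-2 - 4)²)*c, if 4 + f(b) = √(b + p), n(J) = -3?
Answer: 0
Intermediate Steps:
f(b) = -4 + √(-15 + b) (f(b) = -4 + √(b - 15) = -4 + √(-15 + b))
c = 0 (c = (-2 - 1*(-2))*(-4 - 3) = (-2 + 2)*(-7) = 0*(-7) = 0)
f((-2 - 4)²)*c = (-4 + √(-15 + (-2 - 4)²))*0 = (-4 + √(-15 + (-6)²))*0 = (-4 + √(-15 + 36))*0 = (-4 + √21)*0 = 0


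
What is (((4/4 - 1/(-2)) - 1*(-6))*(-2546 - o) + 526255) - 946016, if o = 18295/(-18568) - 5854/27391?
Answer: -446391742359401/1017192176 ≈ -4.3885e+5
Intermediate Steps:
o = -609815417/508596088 (o = 18295*(-1/18568) - 5854*1/27391 = -18295/18568 - 5854/27391 = -609815417/508596088 ≈ -1.1990)
(((4/4 - 1/(-2)) - 1*(-6))*(-2546 - o) + 526255) - 946016 = (((4/4 - 1/(-2)) - 1*(-6))*(-2546 - 1*(-609815417/508596088)) + 526255) - 946016 = (((4*(1/4) - 1*(-1/2)) + 6)*(-2546 + 609815417/508596088) + 526255) - 946016 = (((1 + 1/2) + 6)*(-1294275824631/508596088) + 526255) - 946016 = ((3/2 + 6)*(-1294275824631/508596088) + 526255) - 946016 = ((15/2)*(-1294275824631/508596088) + 526255) - 946016 = (-19414137369465/1017192176 + 526255) - 946016 = 515888331211415/1017192176 - 946016 = -446391742359401/1017192176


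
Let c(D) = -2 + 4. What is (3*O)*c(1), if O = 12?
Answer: 72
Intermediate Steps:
c(D) = 2
(3*O)*c(1) = (3*12)*2 = 36*2 = 72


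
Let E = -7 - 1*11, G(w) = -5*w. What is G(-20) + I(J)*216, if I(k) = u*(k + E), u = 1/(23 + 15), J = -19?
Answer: -2096/19 ≈ -110.32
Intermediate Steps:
E = -18 (E = -7 - 11 = -18)
u = 1/38 ≈ 0.026316
I(k) = -9/19 + k/38 (I(k) = (k - 18)/38 = (-18 + k)/38 = -9/19 + k/38)
G(-20) + I(J)*216 = -5*(-20) + (-9/19 + (1/38)*(-19))*216 = 100 + (-9/19 - ½)*216 = 100 - 37/38*216 = 100 - 3996/19 = -2096/19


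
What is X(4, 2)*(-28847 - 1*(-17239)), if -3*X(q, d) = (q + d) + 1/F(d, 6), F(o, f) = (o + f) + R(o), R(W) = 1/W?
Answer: 1207232/51 ≈ 23671.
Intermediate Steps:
R(W) = 1/W
F(o, f) = f + o + 1/o (F(o, f) = (o + f) + 1/o = (f + o) + 1/o = f + o + 1/o)
X(q, d) = -d/3 - q/3 - 1/(3*(6 + d + 1/d)) (X(q, d) = -((q + d) + 1/(6 + d + 1/d))/3 = -((d + q) + 1/(6 + d + 1/d))/3 = -(d + q + 1/(6 + d + 1/d))/3 = -d/3 - q/3 - 1/(3*(6 + d + 1/d)))
X(4, 2)*(-28847 - 1*(-17239)) = ((-1*2 - (1 + 2*(6 + 2))*(2 + 4))/(3*(1 + 2*(6 + 2))))*(-28847 - 1*(-17239)) = ((-2 - 1*(1 + 2*8)*6)/(3*(1 + 2*8)))*(-28847 + 17239) = ((-2 - 1*(1 + 16)*6)/(3*(1 + 16)))*(-11608) = ((1/3)*(-2 - 1*17*6)/17)*(-11608) = ((1/3)*(1/17)*(-2 - 102))*(-11608) = ((1/3)*(1/17)*(-104))*(-11608) = -104/51*(-11608) = 1207232/51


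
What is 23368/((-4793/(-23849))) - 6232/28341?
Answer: 15794506696336/135838413 ≈ 1.1627e+5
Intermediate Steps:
23368/((-4793/(-23849))) - 6232/28341 = 23368/((-4793*(-1/23849))) - 6232*1/28341 = 23368/(4793/23849) - 6232/28341 = 23368*(23849/4793) - 6232/28341 = 557303432/4793 - 6232/28341 = 15794506696336/135838413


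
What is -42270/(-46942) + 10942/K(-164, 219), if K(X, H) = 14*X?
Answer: -14878123/3849244 ≈ -3.8652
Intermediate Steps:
-42270/(-46942) + 10942/K(-164, 219) = -42270/(-46942) + 10942/((14*(-164))) = -42270*(-1/46942) + 10942/(-2296) = 21135/23471 + 10942*(-1/2296) = 21135/23471 - 5471/1148 = -14878123/3849244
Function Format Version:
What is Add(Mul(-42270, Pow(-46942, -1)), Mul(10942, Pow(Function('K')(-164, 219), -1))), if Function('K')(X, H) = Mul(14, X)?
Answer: Rational(-14878123, 3849244) ≈ -3.8652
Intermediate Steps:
Add(Mul(-42270, Pow(-46942, -1)), Mul(10942, Pow(Function('K')(-164, 219), -1))) = Add(Mul(-42270, Pow(-46942, -1)), Mul(10942, Pow(Mul(14, -164), -1))) = Add(Mul(-42270, Rational(-1, 46942)), Mul(10942, Pow(-2296, -1))) = Add(Rational(21135, 23471), Mul(10942, Rational(-1, 2296))) = Add(Rational(21135, 23471), Rational(-5471, 1148)) = Rational(-14878123, 3849244)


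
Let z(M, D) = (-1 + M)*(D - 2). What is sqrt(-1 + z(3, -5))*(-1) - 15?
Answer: -15 - I*sqrt(15) ≈ -15.0 - 3.873*I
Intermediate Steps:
z(M, D) = (-1 + M)*(-2 + D)
sqrt(-1 + z(3, -5))*(-1) - 15 = sqrt(-1 + (2 - 1*(-5) - 2*3 - 5*3))*(-1) - 15 = sqrt(-1 + (2 + 5 - 6 - 15))*(-1) - 15 = sqrt(-1 - 14)*(-1) - 15 = sqrt(-15)*(-1) - 15 = (I*sqrt(15))*(-1) - 15 = -I*sqrt(15) - 15 = -15 - I*sqrt(15)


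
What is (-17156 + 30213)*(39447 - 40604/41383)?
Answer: 21314176253029/41383 ≈ 5.1505e+8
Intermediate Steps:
(-17156 + 30213)*(39447 - 40604/41383) = 13057*(39447 - 40604*1/41383) = 13057*(39447 - 40604/41383) = 13057*(1632394597/41383) = 21314176253029/41383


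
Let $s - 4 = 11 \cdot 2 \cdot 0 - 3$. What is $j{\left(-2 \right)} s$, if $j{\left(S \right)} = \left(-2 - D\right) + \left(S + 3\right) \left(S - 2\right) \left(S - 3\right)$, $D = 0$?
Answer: $18$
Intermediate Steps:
$s = 1$ ($s = 4 - \left(3 - 11 \cdot 2 \cdot 0\right) = 4 + \left(11 \cdot 0 - 3\right) = 4 + \left(0 - 3\right) = 4 - 3 = 1$)
$j{\left(S \right)} = -2 + \left(-3 + S\right) \left(-2 + S\right) \left(3 + S\right)$ ($j{\left(S \right)} = \left(-2 - 0\right) + \left(S + 3\right) \left(S - 2\right) \left(S - 3\right) = \left(-2 + 0\right) + \left(3 + S\right) \left(-2 + S\right) \left(-3 + S\right) = -2 + \left(-2 + S\right) \left(3 + S\right) \left(-3 + S\right) = -2 + \left(-3 + S\right) \left(-2 + S\right) \left(3 + S\right)$)
$j{\left(-2 \right)} s = \left(16 + \left(-2\right)^{3} - -18 - 2 \left(-2\right)^{2}\right) 1 = \left(16 - 8 + 18 - 8\right) 1 = 18 \cdot 1 = 18$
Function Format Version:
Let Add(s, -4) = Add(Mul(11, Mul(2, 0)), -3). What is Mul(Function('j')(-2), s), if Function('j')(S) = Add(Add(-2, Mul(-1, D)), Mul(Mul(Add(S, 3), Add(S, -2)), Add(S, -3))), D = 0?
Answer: 18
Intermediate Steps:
s = 1 (s = Add(4, Add(Mul(11, Mul(2, 0)), -3)) = Add(4, Add(Mul(11, 0), -3)) = Add(4, Add(0, -3)) = Add(4, -3) = 1)
Function('j')(S) = Add(-2, Mul(Add(-3, S), Add(-2, S), Add(3, S))) (Function('j')(S) = Add(Add(-2, Mul(-1, 0)), Mul(Mul(Add(S, 3), Add(S, -2)), Add(S, -3))) = Add(Add(-2, 0), Mul(Mul(Add(3, S), Add(-2, S)), Add(-3, S))) = Add(-2, Mul(Mul(Add(-2, S), Add(3, S)), Add(-3, S))) = Add(-2, Mul(Add(-3, S), Add(-2, S), Add(3, S))))
Mul(Function('j')(-2), s) = Mul(Add(16, Pow(-2, 3), Mul(-9, -2), Mul(-2, Pow(-2, 2))), 1) = Mul(Add(16, -8, 18, Mul(-2, 4)), 1) = Mul(Add(16, -8, 18, -8), 1) = Mul(18, 1) = 18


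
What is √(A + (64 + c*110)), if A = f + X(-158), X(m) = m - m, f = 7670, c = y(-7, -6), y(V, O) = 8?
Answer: √8614 ≈ 92.812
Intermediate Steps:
c = 8
X(m) = 0
A = 7670 (A = 7670 + 0 = 7670)
√(A + (64 + c*110)) = √(7670 + (64 + 8*110)) = √(7670 + (64 + 880)) = √(7670 + 944) = √8614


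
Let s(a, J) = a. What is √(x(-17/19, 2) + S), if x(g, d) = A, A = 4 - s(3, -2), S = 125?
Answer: 3*√14 ≈ 11.225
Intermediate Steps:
A = 1 (A = 4 - 1*3 = 4 - 3 = 1)
x(g, d) = 1
√(x(-17/19, 2) + S) = √(1 + 125) = √126 = 3*√14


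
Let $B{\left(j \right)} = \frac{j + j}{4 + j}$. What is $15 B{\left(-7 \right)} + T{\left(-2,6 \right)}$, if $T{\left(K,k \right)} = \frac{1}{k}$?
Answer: $\frac{421}{6} \approx 70.167$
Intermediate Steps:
$B{\left(j \right)} = \frac{2 j}{4 + j}$
$15 B{\left(-7 \right)} + T{\left(-2,6 \right)} = 15 \cdot 2 \left(-7\right) \frac{1}{4 - 7} + \frac{1}{6} = 15 \cdot 2 \left(-7\right) \frac{1}{-3} + \frac{1}{6} = 15 \cdot 2 \left(-7\right) \left(- \frac{1}{3}\right) + \frac{1}{6} = 15 \cdot \frac{14}{3} + \frac{1}{6} = 70 + \frac{1}{6} = \frac{421}{6}$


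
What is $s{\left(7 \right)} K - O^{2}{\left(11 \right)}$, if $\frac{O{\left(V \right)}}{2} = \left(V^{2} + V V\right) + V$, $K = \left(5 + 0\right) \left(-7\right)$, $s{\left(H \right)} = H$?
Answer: $-256281$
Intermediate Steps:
$K = -35$ ($K = 5 \left(-7\right) = -35$)
$O{\left(V \right)} = 2 V + 4 V^{2}$ ($O{\left(V \right)} = 2 \left(\left(V^{2} + V V\right) + V\right) = 2 \left(\left(V^{2} + V^{2}\right) + V\right) = 2 \left(2 V^{2} + V\right) = 2 \left(V + 2 V^{2}\right) = 2 V + 4 V^{2}$)
$s{\left(7 \right)} K - O^{2}{\left(11 \right)} = 7 \left(-35\right) - \left(2 \cdot 11 \left(1 + 2 \cdot 11\right)\right)^{2} = -245 - \left(2 \cdot 11 \left(1 + 22\right)\right)^{2} = -245 - \left(2 \cdot 11 \cdot 23\right)^{2} = -245 - 506^{2} = -245 - 256036 = -256281$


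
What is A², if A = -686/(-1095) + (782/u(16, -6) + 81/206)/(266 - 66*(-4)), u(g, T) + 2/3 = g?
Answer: 299222499206401/571708184576400 ≈ 0.52338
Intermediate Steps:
u(g, T) = -⅔ + g
A = 17298049/23910420 (A = -686/(-1095) + (782/(-⅔ + 16) + 81/206)/(266 - 66*(-4)) = -686*(-1/1095) + (782/(46/3) + 81*(1/206))/(266 + 264) = 686/1095 + (782*(3/46) + 81/206)/530 = 686/1095 + (51 + 81/206)*(1/530) = 686/1095 + (10587/206)*(1/530) = 686/1095 + 10587/109180 = 17298049/23910420 ≈ 0.72345)
A² = (17298049/23910420)² = 299222499206401/571708184576400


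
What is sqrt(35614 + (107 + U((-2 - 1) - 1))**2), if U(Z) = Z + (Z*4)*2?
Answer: sqrt(40655) ≈ 201.63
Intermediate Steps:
U(Z) = 9*Z (U(Z) = Z + (4*Z)*2 = Z + 8*Z = 9*Z)
sqrt(35614 + (107 + U((-2 - 1) - 1))**2) = sqrt(35614 + (107 + 9*((-2 - 1) - 1))**2) = sqrt(35614 + (107 + 9*(-3 - 1))**2) = sqrt(35614 + (107 + 9*(-4))**2) = sqrt(35614 + (107 - 36)**2) = sqrt(35614 + 71**2) = sqrt(35614 + 5041) = sqrt(40655)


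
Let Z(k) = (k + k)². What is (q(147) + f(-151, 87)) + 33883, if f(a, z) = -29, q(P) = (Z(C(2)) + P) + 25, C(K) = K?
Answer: 34042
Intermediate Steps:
Z(k) = 4*k² (Z(k) = (2*k)² = 4*k²)
q(P) = 41 + P (q(P) = (4*2² + P) + 25 = (4*4 + P) + 25 = (16 + P) + 25 = 41 + P)
(q(147) + f(-151, 87)) + 33883 = ((41 + 147) - 29) + 33883 = (188 - 29) + 33883 = 159 + 33883 = 34042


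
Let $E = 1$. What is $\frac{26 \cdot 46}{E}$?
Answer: $1196$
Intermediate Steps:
$\frac{26 \cdot 46}{E} = \frac{26 \cdot 46}{1} = 1196 \cdot 1 = 1196$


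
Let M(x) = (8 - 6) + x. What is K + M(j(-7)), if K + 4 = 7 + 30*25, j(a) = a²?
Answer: 804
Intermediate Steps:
K = 753 (K = -4 + (7 + 30*25) = -4 + (7 + 750) = -4 + 757 = 753)
M(x) = 2 + x
K + M(j(-7)) = 753 + (2 + (-7)²) = 753 + (2 + 49) = 753 + 51 = 804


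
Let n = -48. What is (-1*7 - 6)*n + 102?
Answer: 726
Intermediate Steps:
(-1*7 - 6)*n + 102 = (-1*7 - 6)*(-48) + 102 = (-7 - 6)*(-48) + 102 = -13*(-48) + 102 = 624 + 102 = 726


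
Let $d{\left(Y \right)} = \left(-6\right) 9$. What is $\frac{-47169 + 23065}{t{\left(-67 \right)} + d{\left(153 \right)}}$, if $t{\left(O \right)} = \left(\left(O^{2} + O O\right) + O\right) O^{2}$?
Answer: $- \frac{24104}{40001425} \approx -0.00060258$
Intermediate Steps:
$d{\left(Y \right)} = -54$
$t{\left(O \right)} = O^{2} \left(O + 2 O^{2}\right)$ ($t{\left(O \right)} = \left(\left(O^{2} + O^{2}\right) + O\right) O^{2} = \left(2 O^{2} + O\right) O^{2} = \left(O + 2 O^{2}\right) O^{2} = O^{2} \left(O + 2 O^{2}\right)$)
$\frac{-47169 + 23065}{t{\left(-67 \right)} + d{\left(153 \right)}} = \frac{-47169 + 23065}{\left(-67\right)^{3} \left(1 + 2 \left(-67\right)\right) - 54} = - \frac{24104}{- 300763 \left(1 - 134\right) - 54} = - \frac{24104}{\left(-300763\right) \left(-133\right) - 54} = - \frac{24104}{40001479 - 54} = - \frac{24104}{40001425}$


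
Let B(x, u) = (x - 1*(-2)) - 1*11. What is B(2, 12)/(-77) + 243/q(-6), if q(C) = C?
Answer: -889/22 ≈ -40.409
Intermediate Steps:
B(x, u) = -9 + x (B(x, u) = (x + 2) - 11 = (2 + x) - 11 = -9 + x)
B(2, 12)/(-77) + 243/q(-6) = (-9 + 2)/(-77) + 243/(-6) = -7*(-1/77) + 243*(-⅙) = 1/11 - 81/2 = -889/22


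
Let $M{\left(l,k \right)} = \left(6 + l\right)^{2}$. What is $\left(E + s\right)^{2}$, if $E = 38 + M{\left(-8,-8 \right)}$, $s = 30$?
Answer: $5184$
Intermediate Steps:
$E = 42$ ($E = 38 + \left(6 - 8\right)^{2} = 38 + \left(-2\right)^{2} = 38 + 4 = 42$)
$\left(E + s\right)^{2} = \left(42 + 30\right)^{2} = 72^{2} = 5184$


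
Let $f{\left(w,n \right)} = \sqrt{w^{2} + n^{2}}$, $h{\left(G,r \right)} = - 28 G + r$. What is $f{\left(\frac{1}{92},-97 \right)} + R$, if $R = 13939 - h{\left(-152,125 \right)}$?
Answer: $9558 + \frac{\sqrt{79637777}}{92} \approx 9655.0$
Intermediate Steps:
$h{\left(G,r \right)} = r - 28 G$
$f{\left(w,n \right)} = \sqrt{n^{2} + w^{2}}$
$R = 9558$ ($R = 13939 - \left(125 - -4256\right) = 13939 - \left(125 + 4256\right) = 13939 - 4381 = 9558$)
$f{\left(\frac{1}{92},-97 \right)} + R = \sqrt{\left(-97\right)^{2} + \left(\frac{1}{92}\right)^{2}} + 9558 = \sqrt{9409 + \left(\frac{1}{92}\right)^{2}} + 9558 = \sqrt{9409 + \frac{1}{8464}} + 9558 = \sqrt{\frac{79637777}{8464}} + 9558 = \frac{\sqrt{79637777}}{92} + 9558 = 9558 + \frac{\sqrt{79637777}}{92}$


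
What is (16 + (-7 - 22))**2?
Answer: 169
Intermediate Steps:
(16 + (-7 - 22))**2 = (16 - 29)**2 = (-13)**2 = 169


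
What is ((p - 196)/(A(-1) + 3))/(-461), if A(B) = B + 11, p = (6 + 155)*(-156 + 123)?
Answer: 5509/5993 ≈ 0.91924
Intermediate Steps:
p = -5313 (p = 161*(-33) = -5313)
A(B) = 11 + B
((p - 196)/(A(-1) + 3))/(-461) = ((-5313 - 196)/((11 - 1) + 3))/(-461) = -5509/(10 + 3)*(-1/461) = -5509/13*(-1/461) = 5509/5993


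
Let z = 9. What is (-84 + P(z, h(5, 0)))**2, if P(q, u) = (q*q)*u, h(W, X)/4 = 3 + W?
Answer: 6290064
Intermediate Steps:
h(W, X) = 12 + 4*W (h(W, X) = 4*(3 + W) = 12 + 4*W)
P(q, u) = u*q**2 (P(q, u) = q**2*u = u*q**2)
(-84 + P(z, h(5, 0)))**2 = (-84 + (12 + 4*5)*9**2)**2 = (-84 + (12 + 20)*81)**2 = (-84 + 32*81)**2 = (-84 + 2592)**2 = 2508**2 = 6290064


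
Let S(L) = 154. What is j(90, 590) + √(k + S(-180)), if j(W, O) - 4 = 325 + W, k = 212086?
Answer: 419 + 4*√13265 ≈ 879.70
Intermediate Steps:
j(W, O) = 329 + W (j(W, O) = 4 + (325 + W) = 329 + W)
j(90, 590) + √(k + S(-180)) = (329 + 90) + √(212086 + 154) = 419 + √212240 = 419 + 4*√13265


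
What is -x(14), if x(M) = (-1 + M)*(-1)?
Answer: 13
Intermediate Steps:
x(M) = 1 - M
-x(14) = -(1 - 1*14) = -(1 - 14) = -1*(-13) = 13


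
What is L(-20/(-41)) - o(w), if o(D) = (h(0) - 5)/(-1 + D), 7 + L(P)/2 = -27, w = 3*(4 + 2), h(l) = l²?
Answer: -1151/17 ≈ -67.706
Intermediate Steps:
w = 18 (w = 3*6 = 18)
L(P) = -68 (L(P) = -14 + 2*(-27) = -14 - 54 = -68)
o(D) = -5/(-1 + D) (o(D) = (0² - 5)/(-1 + D) = (0 - 5)/(-1 + D) = -5/(-1 + D))
L(-20/(-41)) - o(w) = -68 - (-5)/(-1 + 18) = -68 - (-5)/17 = -68 - 1*(-5/17) = -68 + 5/17 = -1151/17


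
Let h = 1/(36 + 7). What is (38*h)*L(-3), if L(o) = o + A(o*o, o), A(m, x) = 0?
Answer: -114/43 ≈ -2.6512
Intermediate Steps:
L(o) = o (L(o) = o + 0 = o)
h = 1/43 ≈ 0.023256
(38*h)*L(-3) = (38*(1/43))*(-3) = (38/43)*(-3) = -114/43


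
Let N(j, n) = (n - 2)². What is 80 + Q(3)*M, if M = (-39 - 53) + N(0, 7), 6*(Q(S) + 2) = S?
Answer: 361/2 ≈ 180.50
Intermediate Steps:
Q(S) = -2 + S/6
N(j, n) = (-2 + n)²
M = -67 (M = (-39 - 53) + (-2 + 7)² = -92 + 5² = -92 + 25 = -67)
80 + Q(3)*M = 80 + (-2 + (⅙)*3)*(-67) = 80 + (-2 + ½)*(-67) = 80 - 3/2*(-67) = 80 + 201/2 = 361/2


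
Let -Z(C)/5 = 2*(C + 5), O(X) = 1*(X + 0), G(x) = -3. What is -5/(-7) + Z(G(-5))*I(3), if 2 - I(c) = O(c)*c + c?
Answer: 1405/7 ≈ 200.71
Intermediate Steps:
O(X) = X (O(X) = 1*X = X)
I(c) = 2 - c - c² (I(c) = 2 - (c*c + c) = 2 - (c² + c) = 2 - (c + c²) = 2 + (-c - c²) = 2 - c - c²)
Z(C) = -50 - 10*C (Z(C) = -10*(C + 5) = -10*(5 + C) = -5*(10 + 2*C) = -50 - 10*C)
-5/(-7) + Z(G(-5))*I(3) = -5/(-7) + (-50 - 10*(-3))*(2 - 1*3 - 1*3²) = -5*(-⅐) + (-50 + 30)*(2 - 3 - 1*9) = 5/7 - 20*(2 - 3 - 9) = 5/7 - 20*(-10) = 5/7 + 200 = 1405/7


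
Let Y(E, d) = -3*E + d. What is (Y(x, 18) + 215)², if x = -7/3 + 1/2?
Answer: 227529/4 ≈ 56882.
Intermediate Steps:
x = -11/6 (x = -7*⅓ + 1*(½) = -7/3 + ½ = -11/6 ≈ -1.8333)
Y(E, d) = d - 3*E
(Y(x, 18) + 215)² = ((18 - 3*(-11/6)) + 215)² = ((18 + 11/2) + 215)² = (47/2 + 215)² = (477/2)² = 227529/4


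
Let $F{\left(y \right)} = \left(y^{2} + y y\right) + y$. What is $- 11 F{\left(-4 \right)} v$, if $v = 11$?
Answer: $-3388$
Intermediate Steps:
$F{\left(y \right)} = y + 2 y^{2}$ ($F{\left(y \right)} = \left(y^{2} + y^{2}\right) + y = 2 y^{2} + y = y + 2 y^{2}$)
$- 11 F{\left(-4 \right)} v = - 11 \left(- 4 \left(1 + 2 \left(-4\right)\right)\right) 11 = - 11 \left(- 4 \left(1 - 8\right)\right) 11 = - 11 \left(\left(-4\right) \left(-7\right)\right) 11 = \left(-11\right) 28 \cdot 11 = \left(-308\right) 11 = -3388$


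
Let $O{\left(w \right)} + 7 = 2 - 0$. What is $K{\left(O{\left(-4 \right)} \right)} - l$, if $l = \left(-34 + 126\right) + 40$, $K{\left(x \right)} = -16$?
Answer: $-148$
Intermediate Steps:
$O{\left(w \right)} = -5$ ($O{\left(w \right)} = -7 + \left(2 - 0\right) = -7 + \left(2 + 0\right) = -7 + 2 = -5$)
$l = 132$ ($l = 92 + 40 = 132$)
$K{\left(O{\left(-4 \right)} \right)} - l = -16 - 132 = -148$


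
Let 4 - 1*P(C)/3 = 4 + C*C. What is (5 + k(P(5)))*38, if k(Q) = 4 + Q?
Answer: -2508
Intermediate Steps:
P(C) = -3*C² (P(C) = 12 - 3*(4 + C*C) = 12 - 3*(4 + C²) = 12 + (-12 - 3*C²) = -3*C²)
(5 + k(P(5)))*38 = (5 + (4 - 3*5²))*38 = (5 + (4 - 3*25))*38 = (5 + (4 - 75))*38 = (5 - 71)*38 = -66*38 = -2508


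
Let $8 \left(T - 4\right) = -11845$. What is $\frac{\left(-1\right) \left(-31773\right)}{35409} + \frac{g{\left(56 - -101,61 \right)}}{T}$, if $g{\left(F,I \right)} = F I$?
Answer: $- \frac{779187165}{139428839} \approx -5.5884$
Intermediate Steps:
$T = - \frac{11813}{8}$ ($T = 4 + \frac{1}{8} \left(-11845\right) = 4 - \frac{11845}{8} = - \frac{11813}{8} \approx -1476.6$)
$\frac{\left(-1\right) \left(-31773\right)}{35409} + \frac{g{\left(56 - -101,61 \right)}}{T} = \frac{\left(-1\right) \left(-31773\right)}{35409} + \frac{\left(56 - -101\right) 61}{- \frac{11813}{8}} = 31773 \cdot \frac{1}{35409} + \left(56 + 101\right) 61 \left(- \frac{8}{11813}\right) = \frac{10591}{11803} + 157 \cdot 61 \left(- \frac{8}{11813}\right) = \frac{10591}{11803} + 9577 \left(- \frac{8}{11813}\right) = \frac{10591}{11803} - \frac{76616}{11813} = - \frac{779187165}{139428839}$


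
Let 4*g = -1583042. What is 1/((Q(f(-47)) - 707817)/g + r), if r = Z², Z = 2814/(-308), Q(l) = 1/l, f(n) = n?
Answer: 18005519708/1535180119487 ≈ 0.011729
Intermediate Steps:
g = -791521/2 (g = (¼)*(-1583042) = -791521/2 ≈ -3.9576e+5)
Z = -201/22 (Z = 2814*(-1/308) = -201/22 ≈ -9.1364)
r = 40401/484 (r = (-201/22)² = 40401/484 ≈ 83.473)
1/((Q(f(-47)) - 707817)/g + r) = 1/((1/(-47) - 707817)/(-791521/2) + 40401/484) = 1/((-1/47 - 707817)*(-2/791521) + 40401/484) = 1/(-33267400/47*(-2/791521) + 40401/484) = 1/(66534800/37201487 + 40401/484) = 1/(1535180119487/18005519708) = 18005519708/1535180119487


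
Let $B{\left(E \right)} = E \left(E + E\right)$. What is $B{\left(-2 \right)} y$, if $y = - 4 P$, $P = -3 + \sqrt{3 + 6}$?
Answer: $0$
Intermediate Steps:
$P = 0$ ($P = -3 + \sqrt{9} = -3 + 3 = 0$)
$B{\left(E \right)} = 2 E^{2}$ ($B{\left(E \right)} = E 2 E = 2 E^{2}$)
$y = 0$ ($y = \left(-4\right) 0 = 0$)
$B{\left(-2 \right)} y = 2 \left(-2\right)^{2} \cdot 0 = 2 \cdot 4 \cdot 0 = 8 \cdot 0 = 0$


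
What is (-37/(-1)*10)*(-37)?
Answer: -13690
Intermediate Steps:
(-37/(-1)*10)*(-37) = (-37*(-1)*10)*(-37) = (37*10)*(-37) = 370*(-37) = -13690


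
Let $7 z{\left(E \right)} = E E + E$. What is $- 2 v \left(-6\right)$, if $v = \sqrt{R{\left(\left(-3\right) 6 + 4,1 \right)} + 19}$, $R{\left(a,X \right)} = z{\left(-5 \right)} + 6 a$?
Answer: $\frac{12 i \sqrt{3045}}{7} \approx 94.597 i$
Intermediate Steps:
$z{\left(E \right)} = \frac{E}{7} + \frac{E^{2}}{7}$ ($z{\left(E \right)} = \frac{E E + E}{7} = \frac{E^{2} + E}{7} = \frac{E + E^{2}}{7} = \frac{E}{7} + \frac{E^{2}}{7}$)
$R{\left(a,X \right)} = \frac{20}{7} + 6 a$ ($R{\left(a,X \right)} = \frac{1}{7} \left(-5\right) \left(1 - 5\right) + 6 a = \frac{1}{7} \left(-5\right) \left(-4\right) + 6 a = \frac{20}{7} + 6 a$)
$v = \frac{i \sqrt{3045}}{7}$ ($v = \sqrt{\left(\frac{20}{7} + 6 \left(\left(-3\right) 6 + 4\right)\right) + 19} = \sqrt{\left(\frac{20}{7} + 6 \left(-18 + 4\right)\right) + 19} = \sqrt{\left(\frac{20}{7} + 6 \left(-14\right)\right) + 19} = \sqrt{\left(\frac{20}{7} - 84\right) + 19} = \sqrt{- \frac{568}{7} + 19} = \sqrt{- \frac{435}{7}} = \frac{i \sqrt{3045}}{7} \approx 7.8831 i$)
$- 2 v \left(-6\right) = - 2 \frac{i \sqrt{3045}}{7} \left(-6\right) = - \frac{2 i \sqrt{3045}}{7} \left(-6\right) = \frac{12 i \sqrt{3045}}{7}$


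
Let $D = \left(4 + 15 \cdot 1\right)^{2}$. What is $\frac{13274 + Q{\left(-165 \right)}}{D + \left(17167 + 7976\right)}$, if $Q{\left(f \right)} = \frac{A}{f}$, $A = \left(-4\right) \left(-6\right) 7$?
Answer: $\frac{365007}{701360} \approx 0.52043$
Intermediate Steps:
$A = 168$ ($A = 24 \cdot 7 = 168$)
$Q{\left(f \right)} = \frac{168}{f}$
$D = 361$ ($D = \left(4 + 15\right)^{2} = 19^{2} = 361$)
$\frac{13274 + Q{\left(-165 \right)}}{D + \left(17167 + 7976\right)} = \frac{13274 + \frac{168}{-165}}{361 + \left(17167 + 7976\right)} = \frac{13274 + 168 \left(- \frac{1}{165}\right)}{361 + 25143} = \frac{13274 - \frac{56}{55}}{25504} = \frac{730014}{55} \cdot \frac{1}{25504} = \frac{365007}{701360}$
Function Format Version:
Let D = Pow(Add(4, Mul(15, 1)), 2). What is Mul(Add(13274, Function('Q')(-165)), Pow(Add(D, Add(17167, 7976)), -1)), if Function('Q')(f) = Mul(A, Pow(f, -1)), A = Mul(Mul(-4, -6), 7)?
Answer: Rational(365007, 701360) ≈ 0.52043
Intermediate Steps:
A = 168 (A = Mul(24, 7) = 168)
Function('Q')(f) = Mul(168, Pow(f, -1))
D = 361 (D = Pow(Add(4, 15), 2) = Pow(19, 2) = 361)
Mul(Add(13274, Function('Q')(-165)), Pow(Add(D, Add(17167, 7976)), -1)) = Mul(Add(13274, Mul(168, Pow(-165, -1))), Pow(Add(361, Add(17167, 7976)), -1)) = Mul(Add(13274, Mul(168, Rational(-1, 165))), Pow(Add(361, 25143), -1)) = Mul(Add(13274, Rational(-56, 55)), Pow(25504, -1)) = Mul(Rational(730014, 55), Rational(1, 25504)) = Rational(365007, 701360)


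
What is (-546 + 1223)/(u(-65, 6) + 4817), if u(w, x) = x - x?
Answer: 677/4817 ≈ 0.14054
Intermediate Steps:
u(w, x) = 0
(-546 + 1223)/(u(-65, 6) + 4817) = (-546 + 1223)/(0 + 4817) = 677/4817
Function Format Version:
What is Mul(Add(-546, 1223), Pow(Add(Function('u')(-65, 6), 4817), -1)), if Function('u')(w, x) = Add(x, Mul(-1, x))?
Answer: Rational(677, 4817) ≈ 0.14054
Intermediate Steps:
Function('u')(w, x) = 0
Mul(Add(-546, 1223), Pow(Add(Function('u')(-65, 6), 4817), -1)) = Mul(Add(-546, 1223), Pow(Add(0, 4817), -1)) = Mul(677, Pow(4817, -1)) = Mul(677, Rational(1, 4817)) = Rational(677, 4817)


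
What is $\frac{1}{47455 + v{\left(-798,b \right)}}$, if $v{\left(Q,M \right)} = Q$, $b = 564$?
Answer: $\frac{1}{46657} \approx 2.1433 \cdot 10^{-5}$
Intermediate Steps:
$\frac{1}{47455 + v{\left(-798,b \right)}} = \frac{1}{47455 - 798} = \frac{1}{46657}$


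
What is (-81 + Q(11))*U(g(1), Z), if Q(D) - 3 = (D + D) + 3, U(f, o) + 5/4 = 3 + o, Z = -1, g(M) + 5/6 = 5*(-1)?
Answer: -159/4 ≈ -39.750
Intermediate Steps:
g(M) = -35/6 (g(M) = -⅚ + 5*(-1) = -⅚ - 5 = -35/6)
U(f, o) = 7/4 + o (U(f, o) = -5/4 + (3 + o) = 7/4 + o)
Q(D) = 6 + 2*D (Q(D) = 3 + ((D + D) + 3) = 3 + (2*D + 3) = 3 + (3 + 2*D) = 6 + 2*D)
(-81 + Q(11))*U(g(1), Z) = (-81 + (6 + 2*11))*(7/4 - 1) = (-81 + (6 + 22))*(¾) = (-81 + 28)*(¾) = -53*¾ = -159/4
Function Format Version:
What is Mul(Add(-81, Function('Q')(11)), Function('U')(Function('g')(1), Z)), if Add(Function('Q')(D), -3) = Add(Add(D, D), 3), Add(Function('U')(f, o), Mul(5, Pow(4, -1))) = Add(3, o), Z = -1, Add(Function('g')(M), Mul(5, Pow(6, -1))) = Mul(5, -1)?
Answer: Rational(-159, 4) ≈ -39.750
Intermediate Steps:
Function('g')(M) = Rational(-35, 6) (Function('g')(M) = Add(Rational(-5, 6), Mul(5, -1)) = Add(Rational(-5, 6), -5) = Rational(-35, 6))
Function('U')(f, o) = Add(Rational(7, 4), o) (Function('U')(f, o) = Add(Rational(-5, 4), Add(3, o)) = Add(Rational(7, 4), o))
Function('Q')(D) = Add(6, Mul(2, D)) (Function('Q')(D) = Add(3, Add(Add(D, D), 3)) = Add(3, Add(Mul(2, D), 3)) = Add(3, Add(3, Mul(2, D))) = Add(6, Mul(2, D)))
Mul(Add(-81, Function('Q')(11)), Function('U')(Function('g')(1), Z)) = Mul(Add(-81, Add(6, Mul(2, 11))), Add(Rational(7, 4), -1)) = Mul(Add(-81, Add(6, 22)), Rational(3, 4)) = Mul(Add(-81, 28), Rational(3, 4)) = Mul(-53, Rational(3, 4)) = Rational(-159, 4)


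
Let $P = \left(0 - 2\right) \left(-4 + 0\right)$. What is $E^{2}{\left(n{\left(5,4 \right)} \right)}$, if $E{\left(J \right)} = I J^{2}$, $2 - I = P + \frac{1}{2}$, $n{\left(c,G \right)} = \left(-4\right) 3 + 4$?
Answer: $173056$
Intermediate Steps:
$n{\left(c,G \right)} = -8$ ($n{\left(c,G \right)} = -12 + 4 = -8$)
$P = 8$ ($P = \left(-2\right) \left(-4\right) = 8$)
$I = - \frac{13}{2}$ ($I = 2 - \left(8 + \frac{1}{2}\right) = 2 - \frac{17}{2} = - \frac{13}{2} \approx -6.5$)
$E{\left(J \right)} = - \frac{13 J^{2}}{2}$
$E^{2}{\left(n{\left(5,4 \right)} \right)} = \left(- \frac{13 \left(-8\right)^{2}}{2}\right)^{2} = \left(\left(- \frac{13}{2}\right) 64\right)^{2} = \left(-416\right)^{2} = 173056$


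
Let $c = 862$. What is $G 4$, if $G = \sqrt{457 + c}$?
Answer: $4 \sqrt{1319} \approx 145.27$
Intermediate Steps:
$G = \sqrt{1319}$ ($G = \sqrt{457 + 862} = \sqrt{1319} \approx 36.318$)
$G 4 = \sqrt{1319} \cdot 4 = 4 \sqrt{1319}$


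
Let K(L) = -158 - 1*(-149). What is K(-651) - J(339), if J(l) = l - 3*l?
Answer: 669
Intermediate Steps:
K(L) = -9 (K(L) = -158 + 149 = -9)
J(l) = -2*l
K(-651) - J(339) = -9 - (-2)*339 = -9 - 1*(-678) = -9 + 678 = 669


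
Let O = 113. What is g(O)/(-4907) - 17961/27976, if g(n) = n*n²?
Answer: -40454621099/137278232 ≈ -294.69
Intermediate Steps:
g(n) = n³
g(O)/(-4907) - 17961/27976 = 113³/(-4907) - 17961/27976 = 1442897*(-1/4907) - 17961*1/27976 = -1442897/4907 - 17961/27976 = -40454621099/137278232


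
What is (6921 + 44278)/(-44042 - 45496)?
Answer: -51199/89538 ≈ -0.57181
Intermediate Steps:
(6921 + 44278)/(-44042 - 45496) = 51199/(-89538) = 51199*(-1/89538) = -51199/89538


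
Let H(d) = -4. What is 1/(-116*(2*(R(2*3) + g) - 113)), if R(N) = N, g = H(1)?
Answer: 1/12644 ≈ 7.9089e-5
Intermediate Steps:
g = -4
1/(-116*(2*(R(2*3) + g) - 113)) = 1/(-116*(2*(2*3 - 4) - 113)) = 1/(-116*(2*(6 - 4) - 113)) = 1/(-116*(2*2 - 113)) = 1/(-116*(4 - 113)) = 1/(-116*(-109)) = 1/12644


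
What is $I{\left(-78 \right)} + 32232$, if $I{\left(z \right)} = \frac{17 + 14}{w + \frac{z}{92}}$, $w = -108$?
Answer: $\frac{161384198}{5007} \approx 32232.0$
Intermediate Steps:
$I{\left(z \right)} = \frac{31}{-108 + \frac{z}{92}}$ ($I{\left(z \right)} = \frac{17 + 14}{-108 + \frac{z}{92}} = \frac{31}{-108 + z \frac{1}{92}} = \frac{31}{-108 + \frac{z}{92}}$)
$I{\left(-78 \right)} + 32232 = \frac{2852}{-9936 - 78} + 32232 = \frac{2852}{-10014} + 32232 = 2852 \left(- \frac{1}{10014}\right) + 32232 = - \frac{1426}{5007} + 32232 = \frac{161384198}{5007}$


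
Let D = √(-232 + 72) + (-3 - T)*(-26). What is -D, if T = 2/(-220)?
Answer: -4277/55 - 4*I*√10 ≈ -77.764 - 12.649*I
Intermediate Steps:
T = -1/110 (T = 2*(-1/220) = -1/110 ≈ -0.0090909)
D = 4277/55 + 4*I*√10 (D = √(-232 + 72) + (-3 - 1*(-1/110))*(-26) = √(-160) + (-3 + 1/110)*(-26) = 4*I*√10 - 329/110*(-26) = 4*I*√10 + 4277/55 = 4277/55 + 4*I*√10 ≈ 77.764 + 12.649*I)
-D = -(4277/55 + 4*I*√10) = -4277/55 - 4*I*√10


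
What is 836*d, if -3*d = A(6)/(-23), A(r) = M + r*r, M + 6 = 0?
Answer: 8360/23 ≈ 363.48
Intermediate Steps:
M = -6 (M = -6 + 0 = -6)
A(r) = -6 + r² (A(r) = -6 + r*r = -6 + r²)
d = 10/23 (d = -(-6 + 6²)/(3*(-23)) = -(-6 + 36)*(-1)/(3*23) = -10*(-1)/23 = -⅓*(-30/23) = 10/23 ≈ 0.43478)
836*d = 836*(10/23) = 8360/23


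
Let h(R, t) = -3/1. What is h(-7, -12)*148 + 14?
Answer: -430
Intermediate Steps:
h(R, t) = -3 (h(R, t) = -3*1 = -3)
h(-7, -12)*148 + 14 = -3*148 + 14 = -444 + 14 = -430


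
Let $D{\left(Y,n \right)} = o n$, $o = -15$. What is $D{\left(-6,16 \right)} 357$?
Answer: $-85680$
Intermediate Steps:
$D{\left(Y,n \right)} = - 15 n$
$D{\left(-6,16 \right)} 357 = \left(-15\right) 16 \cdot 357 = \left(-240\right) 357 = -85680$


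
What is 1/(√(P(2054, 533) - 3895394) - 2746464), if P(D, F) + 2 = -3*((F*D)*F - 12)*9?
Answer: -1373232/3779411703065 - I*√15758902834/7558823406130 ≈ -3.6335e-7 - 1.6608e-8*I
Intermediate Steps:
P(D, F) = 322 - 27*D*F² (P(D, F) = -2 - 3*((F*D)*F - 12)*9 = -2 - 3*((D*F)*F - 12)*9 = -2 - 3*(D*F² - 12)*9 = -2 - 3*(-12 + D*F²)*9 = -2 + (36 - 3*D*F²)*9 = -2 + (324 - 27*D*F²) = 322 - 27*D*F²)
1/(√(P(2054, 533) - 3895394) - 2746464) = 1/(√((322 - 27*2054*533²) - 3895394) - 2746464) = 1/(√((322 - 27*2054*284089) - 3895394) - 2746464) = 1/(√((322 - 15755007762) - 3895394) - 2746464) = 1/(√(-15755007440 - 3895394) - 2746464) = 1/(√(-15758902834) - 2746464) = 1/(I*√15758902834 - 2746464) = 1/(-2746464 + I*√15758902834)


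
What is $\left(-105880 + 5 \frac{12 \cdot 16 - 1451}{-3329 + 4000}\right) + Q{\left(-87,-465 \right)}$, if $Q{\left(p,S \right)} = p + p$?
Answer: $- \frac{71168529}{671} \approx -1.0606 \cdot 10^{5}$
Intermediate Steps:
$Q{\left(p,S \right)} = 2 p$
$\left(-105880 + 5 \frac{12 \cdot 16 - 1451}{-3329 + 4000}\right) + Q{\left(-87,-465 \right)} = \left(-105880 + 5 \frac{12 \cdot 16 - 1451}{-3329 + 4000}\right) + 2 \left(-87\right) = \left(-105880 + 5 \frac{192 - 1451}{671}\right) - 174 = \left(-105880 + 5 \left(\left(-1259\right) \frac{1}{671}\right)\right) - 174 = \left(-105880 + 5 \left(- \frac{1259}{671}\right)\right) - 174 = \left(-105880 - \frac{6295}{671}\right) - 174 = - \frac{71051775}{671} - 174 = - \frac{71168529}{671}$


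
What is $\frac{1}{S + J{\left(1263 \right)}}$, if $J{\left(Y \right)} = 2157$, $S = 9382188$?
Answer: $\frac{1}{9384345} \approx 1.0656 \cdot 10^{-7}$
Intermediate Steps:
$\frac{1}{S + J{\left(1263 \right)}} = \frac{1}{9382188 + 2157} = \frac{1}{9384345}$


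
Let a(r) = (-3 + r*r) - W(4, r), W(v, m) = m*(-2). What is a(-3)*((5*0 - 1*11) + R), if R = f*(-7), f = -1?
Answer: 0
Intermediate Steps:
W(v, m) = -2*m
R = 7 (R = -1*(-7) = 7)
a(r) = -3 + r² + 2*r (a(r) = (-3 + r*r) - (-2)*r = (-3 + r²) + 2*r = -3 + r² + 2*r)
a(-3)*((5*0 - 1*11) + R) = (-3 + (-3)² + 2*(-3))*((5*0 - 1*11) + 7) = (-3 + 9 - 6)*((0 - 11) + 7) = 0*(-11 + 7) = 0*(-4) = 0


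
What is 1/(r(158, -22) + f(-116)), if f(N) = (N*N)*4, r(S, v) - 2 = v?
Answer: 1/53804 ≈ 1.8586e-5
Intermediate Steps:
r(S, v) = 2 + v
f(N) = 4*N² (f(N) = N²*4 = 4*N²)
1/(r(158, -22) + f(-116)) = 1/((2 - 22) + 4*(-116)²) = 1/(-20 + 4*13456) = 1/(-20 + 53824) = 1/53804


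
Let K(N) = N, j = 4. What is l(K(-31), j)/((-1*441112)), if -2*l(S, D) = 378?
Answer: 27/63016 ≈ 0.00042846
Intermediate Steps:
l(S, D) = -189 (l(S, D) = -½*378 = -189)
l(K(-31), j)/((-1*441112)) = -189/((-1*441112)) = -189/(-441112) = -189*(-1/441112) = 27/63016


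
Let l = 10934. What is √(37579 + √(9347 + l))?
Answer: √(37579 + √20281) ≈ 194.22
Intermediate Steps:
√(37579 + √(9347 + l)) = √(37579 + √(9347 + 10934)) = √(37579 + √20281)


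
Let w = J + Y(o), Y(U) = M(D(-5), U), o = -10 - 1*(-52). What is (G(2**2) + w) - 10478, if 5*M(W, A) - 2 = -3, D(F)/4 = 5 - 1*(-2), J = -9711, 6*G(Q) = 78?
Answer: -100881/5 ≈ -20176.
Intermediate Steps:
G(Q) = 13 (G(Q) = (1/6)*78 = 13)
o = 42 (o = -10 + 52 = 42)
D(F) = 28 (D(F) = 4*(5 - 1*(-2)) = 4*(5 + 2) = 4*7 = 28)
M(W, A) = -1/5 (M(W, A) = 2/5 + (1/5)*(-3) = 2/5 - 3/5 = -1/5)
Y(U) = -1/5
w = -48556/5 (w = -9711 - 1/5 = -48556/5 ≈ -9711.2)
(G(2**2) + w) - 10478 = (13 - 48556/5) - 10478 = -48491/5 - 10478 = -100881/5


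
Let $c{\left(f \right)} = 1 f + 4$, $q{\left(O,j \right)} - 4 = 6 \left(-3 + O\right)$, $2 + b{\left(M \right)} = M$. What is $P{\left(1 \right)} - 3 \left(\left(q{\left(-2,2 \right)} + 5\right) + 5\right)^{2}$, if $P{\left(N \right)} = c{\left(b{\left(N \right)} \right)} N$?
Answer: $-765$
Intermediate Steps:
$b{\left(M \right)} = -2 + M$
$q{\left(O,j \right)} = -14 + 6 O$ ($q{\left(O,j \right)} = 4 + 6 \left(-3 + O\right) = 4 + \left(-18 + 6 O\right) = -14 + 6 O$)
$c{\left(f \right)} = 4 + f$ ($c{\left(f \right)} = f + 4 = 4 + f$)
$P{\left(N \right)} = N \left(2 + N\right)$ ($P{\left(N \right)} = \left(4 + \left(-2 + N\right)\right) N = \left(2 + N\right) N = N \left(2 + N\right)$)
$P{\left(1 \right)} - 3 \left(\left(q{\left(-2,2 \right)} + 5\right) + 5\right)^{2} = 1 \left(2 + 1\right) - 3 \left(\left(\left(-14 + 6 \left(-2\right)\right) + 5\right) + 5\right)^{2} = 1 \cdot 3 - 3 \left(\left(\left(-14 - 12\right) + 5\right) + 5\right)^{2} = 3 - 3 \left(\left(-26 + 5\right) + 5\right)^{2} = 3 - 3 \left(-21 + 5\right)^{2} = 3 - 3 \left(-16\right)^{2} = 3 - 768 = -765$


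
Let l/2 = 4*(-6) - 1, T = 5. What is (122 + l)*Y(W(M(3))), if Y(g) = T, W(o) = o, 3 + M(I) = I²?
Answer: 360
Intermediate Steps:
M(I) = -3 + I²
l = -50 (l = 2*(4*(-6) - 1) = 2*(-24 - 1) = 2*(-25) = -50)
Y(g) = 5
(122 + l)*Y(W(M(3))) = (122 - 50)*5 = 72*5 = 360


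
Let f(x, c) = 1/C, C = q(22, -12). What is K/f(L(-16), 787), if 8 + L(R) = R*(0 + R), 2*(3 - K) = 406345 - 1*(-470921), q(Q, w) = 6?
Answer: -2631780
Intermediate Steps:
K = -438630 (K = 3 - (406345 - 1*(-470921))/2 = 3 - (406345 + 470921)/2 = 3 - ½*877266 = 3 - 438633 = -438630)
C = 6
L(R) = -8 + R² (L(R) = -8 + R*(0 + R) = -8 + R*R = -8 + R²)
f(x, c) = ⅙ (f(x, c) = 1/6 = ⅙)
K/f(L(-16), 787) = -438630/⅙ = -438630*6 = -2631780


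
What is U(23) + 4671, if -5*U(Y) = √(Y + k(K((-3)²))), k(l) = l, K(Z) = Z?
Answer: 4671 - 4*√2/5 ≈ 4669.9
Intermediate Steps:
U(Y) = -√(9 + Y)/5 (U(Y) = -√(Y + (-3)²)/5 = -√(Y + 9)/5 = -√(9 + Y)/5)
U(23) + 4671 = -√(9 + 23)/5 + 4671 = -4*√2/5 + 4671 = 4671 - 4*√2/5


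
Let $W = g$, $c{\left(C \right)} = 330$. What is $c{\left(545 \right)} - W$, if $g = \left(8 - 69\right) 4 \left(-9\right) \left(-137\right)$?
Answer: $301182$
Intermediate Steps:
$g = -300852$ ($g = \left(8 - 69\right) \left(-36\right) \left(-137\right) = \left(-61\right) \left(-36\right) \left(-137\right) = 2196 \left(-137\right) = -300852$)
$W = -300852$
$c{\left(545 \right)} - W = 330 - -300852 = 330 + 300852 = 301182$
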